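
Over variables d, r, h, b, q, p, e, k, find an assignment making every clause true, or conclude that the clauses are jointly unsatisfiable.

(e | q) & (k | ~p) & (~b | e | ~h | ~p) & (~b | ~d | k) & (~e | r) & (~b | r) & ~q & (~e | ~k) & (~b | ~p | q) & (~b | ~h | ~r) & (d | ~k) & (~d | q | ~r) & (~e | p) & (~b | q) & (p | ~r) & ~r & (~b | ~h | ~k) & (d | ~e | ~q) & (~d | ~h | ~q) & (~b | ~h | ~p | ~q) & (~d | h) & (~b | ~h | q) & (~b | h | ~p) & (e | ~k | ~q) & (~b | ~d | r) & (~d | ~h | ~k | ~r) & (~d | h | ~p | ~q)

The formula is unsatisfiable.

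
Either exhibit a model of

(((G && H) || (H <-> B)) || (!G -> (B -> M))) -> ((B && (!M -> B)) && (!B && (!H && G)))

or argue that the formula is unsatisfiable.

B=T; G=F; M=F; H=F

  (((G && H) || (H <-> B)) || (!G -> (B -> M))) -> ((B && (!M -> B)) && (!B && (!H && G))) = True
    ((G && H) || (H <-> B)) || (!G -> (B -> M)) = False
      (G && H) || (H <-> B) = False
        G && H = False
        H <-> B = False
      !G -> (B -> M) = False
        !G = True
        B -> M = False
    (B && (!M -> B)) && (!B && (!H && G)) = False
      B && (!M -> B) = True
        !M -> B = True
          !M = True
      !B && (!H && G) = False
        !B = False
        !H && G = False
          !H = True
The formula evaluates to True.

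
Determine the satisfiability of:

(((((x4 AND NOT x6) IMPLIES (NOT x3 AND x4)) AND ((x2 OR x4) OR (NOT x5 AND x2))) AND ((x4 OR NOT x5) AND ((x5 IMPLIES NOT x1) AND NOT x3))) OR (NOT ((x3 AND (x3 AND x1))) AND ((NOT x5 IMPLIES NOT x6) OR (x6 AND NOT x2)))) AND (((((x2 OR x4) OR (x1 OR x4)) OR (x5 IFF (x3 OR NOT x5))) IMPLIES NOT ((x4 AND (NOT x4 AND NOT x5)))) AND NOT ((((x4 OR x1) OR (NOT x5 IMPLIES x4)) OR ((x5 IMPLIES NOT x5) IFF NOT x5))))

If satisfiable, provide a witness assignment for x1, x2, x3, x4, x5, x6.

No satisfying assignment exists.

The conjunct NOT ((((x4 OR x1) OR (NOT x5 IMPLIES x4)) OR ((x5 IMPLIES NOT x5) IFF NOT x5))) is unsatisfiable on its own:
  x1=F, x4=F, x5=F: evaluates to False.
  x1=F, x4=F, x5=T: evaluates to False.
  x1=F, x4=T, x5=F: evaluates to False.
  x1=F, x4=T, x5=T: evaluates to False.
  x1=T, x4=F, x5=F: evaluates to False.
  x1=T, x4=F, x5=T: evaluates to False.
  x1=T, x4=T, x5=F: evaluates to False.
  x1=T, x4=T, x5=T: evaluates to False.
So the whole conjunction is unsatisfiable.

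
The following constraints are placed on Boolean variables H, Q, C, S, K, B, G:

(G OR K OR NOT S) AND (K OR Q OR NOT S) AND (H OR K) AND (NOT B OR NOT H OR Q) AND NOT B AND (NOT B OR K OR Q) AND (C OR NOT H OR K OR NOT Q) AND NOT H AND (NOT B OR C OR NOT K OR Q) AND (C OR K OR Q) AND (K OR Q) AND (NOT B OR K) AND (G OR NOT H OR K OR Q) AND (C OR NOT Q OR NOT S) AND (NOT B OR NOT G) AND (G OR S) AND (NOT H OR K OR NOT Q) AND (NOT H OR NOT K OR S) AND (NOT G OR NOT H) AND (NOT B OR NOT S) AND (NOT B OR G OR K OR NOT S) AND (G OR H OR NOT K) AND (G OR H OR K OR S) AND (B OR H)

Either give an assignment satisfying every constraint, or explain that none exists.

Unsatisfiable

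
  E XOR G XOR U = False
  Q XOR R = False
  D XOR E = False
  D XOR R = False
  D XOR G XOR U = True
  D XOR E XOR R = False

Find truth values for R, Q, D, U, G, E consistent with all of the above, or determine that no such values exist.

No satisfying assignment exists.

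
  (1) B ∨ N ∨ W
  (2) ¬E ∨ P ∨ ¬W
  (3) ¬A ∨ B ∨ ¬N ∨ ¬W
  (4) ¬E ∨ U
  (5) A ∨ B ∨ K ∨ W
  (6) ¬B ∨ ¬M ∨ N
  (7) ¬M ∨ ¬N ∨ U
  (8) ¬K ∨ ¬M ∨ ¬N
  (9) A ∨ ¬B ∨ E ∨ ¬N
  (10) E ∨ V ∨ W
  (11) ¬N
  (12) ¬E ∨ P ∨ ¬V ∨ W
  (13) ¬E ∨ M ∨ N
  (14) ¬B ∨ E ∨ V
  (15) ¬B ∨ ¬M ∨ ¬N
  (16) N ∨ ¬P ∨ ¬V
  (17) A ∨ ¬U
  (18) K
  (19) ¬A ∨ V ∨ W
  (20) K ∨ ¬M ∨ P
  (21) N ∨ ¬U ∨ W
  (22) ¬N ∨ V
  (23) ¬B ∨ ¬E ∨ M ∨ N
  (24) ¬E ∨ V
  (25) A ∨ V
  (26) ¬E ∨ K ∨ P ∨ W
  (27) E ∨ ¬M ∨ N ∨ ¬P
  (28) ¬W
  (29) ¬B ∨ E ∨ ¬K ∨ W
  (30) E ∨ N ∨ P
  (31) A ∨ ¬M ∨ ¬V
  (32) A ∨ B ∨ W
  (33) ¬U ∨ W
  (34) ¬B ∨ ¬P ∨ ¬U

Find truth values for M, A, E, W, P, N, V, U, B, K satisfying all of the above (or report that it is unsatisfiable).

UNSATISFIABLE

Case N = True:
  Clause (¬N) is falsified — contradiction.
Case N = False:
  (K) forces K = True.
  (¬W) forces W = False.
  (B ∨ N ∨ W) forces B = True.
  (¬B ∨ ¬M ∨ N) forces M = False.
  (¬E ∨ M ∨ N) forces E = False.
  Clause (¬B ∨ E ∨ ¬K ∨ W) is falsified — contradiction.
Both cases fail, so the formula is unsatisfiable.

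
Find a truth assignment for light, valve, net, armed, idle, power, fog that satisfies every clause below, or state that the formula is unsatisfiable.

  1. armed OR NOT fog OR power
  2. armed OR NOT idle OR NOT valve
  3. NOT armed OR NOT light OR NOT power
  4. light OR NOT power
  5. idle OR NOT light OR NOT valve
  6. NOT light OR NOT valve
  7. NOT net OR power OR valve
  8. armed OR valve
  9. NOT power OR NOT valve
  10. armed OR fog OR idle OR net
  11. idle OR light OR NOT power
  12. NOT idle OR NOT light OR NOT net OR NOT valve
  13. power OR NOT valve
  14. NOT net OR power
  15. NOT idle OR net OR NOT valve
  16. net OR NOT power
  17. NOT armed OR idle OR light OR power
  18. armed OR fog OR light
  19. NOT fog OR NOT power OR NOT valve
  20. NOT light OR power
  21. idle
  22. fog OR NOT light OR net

Unit clause (idle) forces idle = True.
Try light = True:
  (NOT light OR NOT valve) forces valve = False.
  (armed OR valve) forces armed = True.
  (NOT armed OR NOT light OR NOT power) forces power = False.
  clause (NOT light OR power) is falsified — backtrack.
So light = False.
  then (light OR NOT power) forces power = False.
  then (power OR NOT valve) forces valve = False.
  then (NOT net OR power) forces net = False.
  then (armed OR valve) forces armed = True.
Set fog = False.
All clauses satisfied.

light = False, valve = False, net = False, armed = True, idle = True, power = False, fog = False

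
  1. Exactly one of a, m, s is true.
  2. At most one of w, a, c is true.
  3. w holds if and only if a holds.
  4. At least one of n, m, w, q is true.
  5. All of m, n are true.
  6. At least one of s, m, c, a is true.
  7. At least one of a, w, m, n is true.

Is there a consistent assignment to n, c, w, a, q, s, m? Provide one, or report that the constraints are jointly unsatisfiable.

n = True, c = False, w = False, a = False, q = False, s = False, m = True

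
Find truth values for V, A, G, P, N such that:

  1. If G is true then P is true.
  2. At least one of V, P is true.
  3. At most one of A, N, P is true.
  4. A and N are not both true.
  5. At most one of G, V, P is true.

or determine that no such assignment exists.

V=T; A=F; G=F; P=F; N=T

  (1) G=F ⇒ P: vacuous ✓
  (2) {V, P}: 1 true — at least one ✓
  (3) {A, N, P}: 1 true — at most one ✓
  (4) A=F, N=T — not both ✓
  (5) {G, V, P}: 1 true — at most one ✓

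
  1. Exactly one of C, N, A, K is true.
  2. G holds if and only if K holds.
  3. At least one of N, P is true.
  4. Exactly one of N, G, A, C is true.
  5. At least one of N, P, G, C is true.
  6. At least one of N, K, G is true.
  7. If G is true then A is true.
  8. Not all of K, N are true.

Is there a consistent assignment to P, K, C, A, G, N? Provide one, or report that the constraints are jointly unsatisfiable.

P: True, K: False, C: False, A: False, G: False, N: True

  (1) {C, N, A, K}: 1 true — exactly one ✓
  (2) G=F, K=F — same ✓
  (3) {N, P}: 2 true — at least one ✓
  (4) {N, G, A, C}: 1 true — exactly one ✓
  (5) {N, P, G, C}: 2 true — at least one ✓
  (6) {N, K, G}: 1 true — at least one ✓
  (7) G=F ⇒ A: vacuous ✓
  (8) {K, N}: 1/2 true — not all ✓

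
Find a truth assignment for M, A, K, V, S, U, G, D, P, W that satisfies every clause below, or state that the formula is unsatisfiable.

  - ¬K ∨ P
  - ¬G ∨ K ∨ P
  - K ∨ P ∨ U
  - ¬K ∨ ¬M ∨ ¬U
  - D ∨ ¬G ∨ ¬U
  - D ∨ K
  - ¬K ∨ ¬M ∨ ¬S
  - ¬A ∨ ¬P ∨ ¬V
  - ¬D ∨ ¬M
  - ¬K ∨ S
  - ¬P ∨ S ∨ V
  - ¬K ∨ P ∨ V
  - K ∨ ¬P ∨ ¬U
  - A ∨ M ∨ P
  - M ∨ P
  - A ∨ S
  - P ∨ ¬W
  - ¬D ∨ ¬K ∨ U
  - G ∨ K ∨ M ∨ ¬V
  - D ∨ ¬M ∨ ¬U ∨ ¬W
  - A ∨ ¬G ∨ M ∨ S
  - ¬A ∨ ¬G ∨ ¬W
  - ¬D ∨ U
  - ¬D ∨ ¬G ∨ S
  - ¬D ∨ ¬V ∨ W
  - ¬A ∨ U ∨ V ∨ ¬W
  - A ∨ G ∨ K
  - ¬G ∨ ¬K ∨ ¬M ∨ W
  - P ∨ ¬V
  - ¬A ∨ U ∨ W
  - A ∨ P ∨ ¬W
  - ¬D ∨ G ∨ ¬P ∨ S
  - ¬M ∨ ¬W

Set M = False.
  then (M ∨ P) forces P = True.
Set A = False.
  then (A ∨ S) forces S = True.
Try K = False:
  (D ∨ K) forces D = True.
  (K ∨ ¬P ∨ ¬U) forces U = False.
  clause (¬D ∨ U) is falsified — backtrack.
So K = True.
Set V = True.
Set U = False.
  then (¬D ∨ ¬K ∨ U) forces D = False.
Set G = False.
Set W = True.
All clauses satisfied.

M=F, A=F, K=T, V=T, S=T, U=F, G=F, D=F, P=T, W=T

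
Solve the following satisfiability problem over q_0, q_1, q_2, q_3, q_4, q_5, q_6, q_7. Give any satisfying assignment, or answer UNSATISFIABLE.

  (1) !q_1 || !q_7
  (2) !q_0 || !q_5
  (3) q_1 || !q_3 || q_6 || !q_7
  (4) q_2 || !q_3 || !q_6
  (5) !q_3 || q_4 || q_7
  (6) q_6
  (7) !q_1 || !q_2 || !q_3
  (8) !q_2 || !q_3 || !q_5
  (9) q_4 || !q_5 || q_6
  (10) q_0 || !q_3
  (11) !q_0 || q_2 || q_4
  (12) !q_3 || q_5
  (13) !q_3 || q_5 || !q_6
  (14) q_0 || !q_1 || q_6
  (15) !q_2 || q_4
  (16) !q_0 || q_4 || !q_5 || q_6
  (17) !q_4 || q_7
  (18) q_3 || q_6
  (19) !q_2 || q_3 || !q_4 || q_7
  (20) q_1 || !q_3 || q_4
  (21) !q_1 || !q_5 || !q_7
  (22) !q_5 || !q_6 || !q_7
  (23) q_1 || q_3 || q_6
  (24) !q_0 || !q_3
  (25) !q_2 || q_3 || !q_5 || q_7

q_0 = False; q_1 = False; q_2 = True; q_3 = False; q_4 = True; q_5 = False; q_6 = True; q_7 = True

Unit clause (q_6) forces q_6 = True.
Set q_0 = False.
  then (q_0 || !q_3) forces q_3 = False.
Set q_1 = False.
Set q_2 = True.
  then (!q_2 || q_4) forces q_4 = True.
  then (!q_4 || q_7) forces q_7 = True.
  then (!q_5 || !q_6 || !q_7) forces q_5 = False.
All clauses satisfied.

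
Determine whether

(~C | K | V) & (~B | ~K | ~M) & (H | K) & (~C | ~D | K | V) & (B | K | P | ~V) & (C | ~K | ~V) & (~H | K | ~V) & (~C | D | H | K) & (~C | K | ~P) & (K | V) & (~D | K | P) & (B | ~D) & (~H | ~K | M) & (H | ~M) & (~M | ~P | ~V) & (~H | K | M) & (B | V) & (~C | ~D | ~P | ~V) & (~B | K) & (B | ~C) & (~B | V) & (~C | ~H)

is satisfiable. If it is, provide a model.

V: True; K: True; B: True; M: False; D: False; H: False; P: True; C: True

Try V = False:
  (K | V) forces K = True.
  (B | V) forces B = True.
  clause (~B | V) is falsified — backtrack.
So V = True.
Set K = True.
  then (C | ~K | ~V) forces C = True.
  then (B | ~C) forces B = True.
  then (~C | ~H) forces H = False.
  then (~B | ~K | ~M) forces M = False.
Set D = False.
Set P = True.
All clauses satisfied.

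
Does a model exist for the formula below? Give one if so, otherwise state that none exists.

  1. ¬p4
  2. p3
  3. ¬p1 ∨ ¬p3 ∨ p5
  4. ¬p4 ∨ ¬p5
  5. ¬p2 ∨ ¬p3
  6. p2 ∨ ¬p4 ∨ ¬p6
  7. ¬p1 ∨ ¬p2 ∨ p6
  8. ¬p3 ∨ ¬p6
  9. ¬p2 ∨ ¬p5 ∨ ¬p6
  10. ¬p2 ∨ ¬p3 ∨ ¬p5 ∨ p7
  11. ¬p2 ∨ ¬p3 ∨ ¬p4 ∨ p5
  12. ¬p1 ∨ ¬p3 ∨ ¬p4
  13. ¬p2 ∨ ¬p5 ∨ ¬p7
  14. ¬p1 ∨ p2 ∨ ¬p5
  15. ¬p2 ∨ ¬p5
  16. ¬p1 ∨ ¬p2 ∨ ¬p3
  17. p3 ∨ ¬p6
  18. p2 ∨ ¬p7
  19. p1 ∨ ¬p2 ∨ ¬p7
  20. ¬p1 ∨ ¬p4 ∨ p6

p1 = False; p2 = False; p3 = True; p4 = False; p5 = False; p6 = False; p7 = False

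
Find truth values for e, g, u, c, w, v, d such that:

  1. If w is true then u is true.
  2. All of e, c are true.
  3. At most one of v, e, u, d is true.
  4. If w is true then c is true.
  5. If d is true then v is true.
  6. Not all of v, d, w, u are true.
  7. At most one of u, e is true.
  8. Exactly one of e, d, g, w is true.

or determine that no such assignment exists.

e: True; g: False; u: False; c: True; w: False; v: False; d: False

  (1) w=F ⇒ u: vacuous ✓
  (2) {e, c}: all 2 true ✓
  (3) {v, e, u, d}: 1 true — at most one ✓
  (4) w=F ⇒ c: vacuous ✓
  (5) d=F ⇒ v: vacuous ✓
  (6) {v, d, w, u}: 0/4 true — not all ✓
  (7) {u, e}: 1 true — at most one ✓
  (8) {e, d, g, w}: 1 true — exactly one ✓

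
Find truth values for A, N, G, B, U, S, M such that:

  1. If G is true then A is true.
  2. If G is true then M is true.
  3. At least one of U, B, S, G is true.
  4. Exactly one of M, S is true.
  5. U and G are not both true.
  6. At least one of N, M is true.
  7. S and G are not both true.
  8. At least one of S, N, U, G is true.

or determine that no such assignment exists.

A: True, N: True, G: False, B: True, U: True, S: True, M: False

  (1) G=F ⇒ A: vacuous ✓
  (2) G=F ⇒ M: vacuous ✓
  (3) {U, B, S, G}: 3 true — at least one ✓
  (4) {M, S}: 1 true — exactly one ✓
  (5) U=T, G=F — not both ✓
  (6) {N, M}: 1 true — at least one ✓
  (7) S=T, G=F — not both ✓
  (8) {S, N, U, G}: 3 true — at least one ✓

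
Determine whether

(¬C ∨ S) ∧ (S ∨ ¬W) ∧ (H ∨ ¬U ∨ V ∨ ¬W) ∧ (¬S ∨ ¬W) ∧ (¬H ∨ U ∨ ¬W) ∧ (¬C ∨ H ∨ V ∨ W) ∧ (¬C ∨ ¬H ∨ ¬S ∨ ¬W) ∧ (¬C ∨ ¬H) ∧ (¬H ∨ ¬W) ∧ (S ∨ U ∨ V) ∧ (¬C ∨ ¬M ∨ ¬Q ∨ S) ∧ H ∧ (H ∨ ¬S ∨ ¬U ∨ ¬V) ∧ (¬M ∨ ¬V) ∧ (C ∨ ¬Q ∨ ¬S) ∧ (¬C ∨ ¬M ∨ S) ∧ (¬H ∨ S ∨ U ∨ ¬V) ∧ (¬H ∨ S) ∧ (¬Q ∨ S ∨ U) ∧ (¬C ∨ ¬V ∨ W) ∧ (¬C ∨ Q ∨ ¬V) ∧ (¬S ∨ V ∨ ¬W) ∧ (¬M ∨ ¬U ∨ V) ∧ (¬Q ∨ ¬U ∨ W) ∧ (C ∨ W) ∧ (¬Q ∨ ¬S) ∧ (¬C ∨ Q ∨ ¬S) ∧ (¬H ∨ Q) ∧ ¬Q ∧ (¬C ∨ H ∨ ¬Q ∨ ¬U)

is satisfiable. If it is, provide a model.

Unsatisfiable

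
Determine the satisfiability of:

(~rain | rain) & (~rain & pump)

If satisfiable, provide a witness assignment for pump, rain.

pump: True, rain: False

  ~rain | rain = True
    ~rain = True
  ~rain & pump = True
    ~rain = True
Both conjuncts True, so the formula holds.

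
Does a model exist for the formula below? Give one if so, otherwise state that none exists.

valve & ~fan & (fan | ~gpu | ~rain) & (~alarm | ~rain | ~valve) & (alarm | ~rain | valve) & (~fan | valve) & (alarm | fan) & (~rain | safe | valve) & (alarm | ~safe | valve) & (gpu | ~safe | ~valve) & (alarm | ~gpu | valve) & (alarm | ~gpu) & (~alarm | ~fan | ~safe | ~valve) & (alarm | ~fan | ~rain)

gpu = True, fan = False, alarm = True, safe = True, valve = True, rain = False

Unit clause (valve) forces valve = True.
Unit clause (~fan) forces fan = False.
In (alarm | fan) only alarm is left, so alarm = True.
In (~alarm | ~rain | ~valve) only ~rain is left, so rain = False.
Set gpu = True.
Set safe = True.
All clauses satisfied.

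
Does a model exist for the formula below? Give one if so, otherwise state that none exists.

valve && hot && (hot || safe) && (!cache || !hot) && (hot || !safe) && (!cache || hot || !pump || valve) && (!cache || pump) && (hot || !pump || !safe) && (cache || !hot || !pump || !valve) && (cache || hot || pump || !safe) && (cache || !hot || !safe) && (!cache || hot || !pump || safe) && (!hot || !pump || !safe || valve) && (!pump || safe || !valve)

cache=F, safe=F, pump=F, valve=T, hot=T

Unit clause (valve) forces valve = True.
Unit clause (hot) forces hot = True.
In (!cache || !hot) only !cache is left, so cache = False.
In (cache || !hot || !pump || !valve) only !pump is left, so pump = False.
In (cache || !hot || !safe) only !safe is left, so safe = False.
All clauses satisfied.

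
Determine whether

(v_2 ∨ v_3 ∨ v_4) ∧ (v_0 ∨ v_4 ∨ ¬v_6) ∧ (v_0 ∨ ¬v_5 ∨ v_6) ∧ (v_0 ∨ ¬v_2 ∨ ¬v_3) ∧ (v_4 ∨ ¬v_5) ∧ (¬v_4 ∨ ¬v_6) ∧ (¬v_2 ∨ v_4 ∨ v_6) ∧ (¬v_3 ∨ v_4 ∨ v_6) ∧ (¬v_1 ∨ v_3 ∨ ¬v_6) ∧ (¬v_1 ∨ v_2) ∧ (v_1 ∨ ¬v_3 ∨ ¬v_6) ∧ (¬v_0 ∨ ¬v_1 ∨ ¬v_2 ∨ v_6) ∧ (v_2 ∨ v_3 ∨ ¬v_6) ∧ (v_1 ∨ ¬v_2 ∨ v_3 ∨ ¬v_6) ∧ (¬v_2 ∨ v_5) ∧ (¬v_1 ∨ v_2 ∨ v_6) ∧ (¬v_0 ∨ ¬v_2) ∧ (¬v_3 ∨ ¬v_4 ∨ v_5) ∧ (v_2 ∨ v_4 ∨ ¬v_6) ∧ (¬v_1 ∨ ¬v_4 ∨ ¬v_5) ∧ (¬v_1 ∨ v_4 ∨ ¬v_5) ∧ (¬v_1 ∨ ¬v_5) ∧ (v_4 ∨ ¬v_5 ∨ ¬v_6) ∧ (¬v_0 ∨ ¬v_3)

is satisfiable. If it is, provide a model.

Set v_0 = False.
Try v_1 = True:
  (¬v_1 ∨ v_2) forces v_2 = True.
  (v_0 ∨ ¬v_2 ∨ ¬v_3) forces v_3 = False.
  (¬v_1 ∨ v_3 ∨ ¬v_6) forces v_6 = False.
  (v_0 ∨ ¬v_5 ∨ v_6) forces v_5 = False.
  clause (¬v_2 ∨ v_5) is falsified — backtrack.
So v_1 = False.
Set v_2 = False.
Set v_3 = False.
  then (v_2 ∨ v_3 ∨ v_4) forces v_4 = True.
  then (¬v_4 ∨ ¬v_6) forces v_6 = False.
  then (v_0 ∨ ¬v_5 ∨ v_6) forces v_5 = False.
All clauses satisfied.

v_0=F; v_1=F; v_2=F; v_3=F; v_4=T; v_5=F; v_6=F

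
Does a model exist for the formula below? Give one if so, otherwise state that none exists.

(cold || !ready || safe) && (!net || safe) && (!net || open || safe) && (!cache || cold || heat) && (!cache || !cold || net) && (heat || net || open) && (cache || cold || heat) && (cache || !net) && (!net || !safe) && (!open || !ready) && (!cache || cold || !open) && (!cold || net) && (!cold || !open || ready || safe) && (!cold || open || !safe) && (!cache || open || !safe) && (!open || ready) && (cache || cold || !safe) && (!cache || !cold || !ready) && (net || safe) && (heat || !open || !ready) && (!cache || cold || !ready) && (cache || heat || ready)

Case safe = True:
  (!net || !safe) forces net = False.
  (!cold || net) forces cold = False.
  (cache || cold || !safe) forces cache = True.
  (!cache || cold || heat) forces heat = True.
  (!cache || cold || !open) forces open = False.
  Clause (!cache || open || !safe) is falsified — contradiction.
Case safe = False:
  (!net || safe) forces net = False.
  Clause (net || safe) is falsified — contradiction.
Both cases fail, so the formula is unsatisfiable.

UNSATISFIABLE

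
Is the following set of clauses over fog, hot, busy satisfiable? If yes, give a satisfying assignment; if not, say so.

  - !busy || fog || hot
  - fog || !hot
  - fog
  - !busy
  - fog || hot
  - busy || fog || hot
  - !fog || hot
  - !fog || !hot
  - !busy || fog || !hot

Case fog = True:
  (!busy) forces busy = False.
  (!fog || hot) forces hot = True.
  Clause (!fog || !hot) is falsified — contradiction.
Case fog = False:
  Clause (fog) is falsified — contradiction.
Both cases fail, so the formula is unsatisfiable.

UNSATISFIABLE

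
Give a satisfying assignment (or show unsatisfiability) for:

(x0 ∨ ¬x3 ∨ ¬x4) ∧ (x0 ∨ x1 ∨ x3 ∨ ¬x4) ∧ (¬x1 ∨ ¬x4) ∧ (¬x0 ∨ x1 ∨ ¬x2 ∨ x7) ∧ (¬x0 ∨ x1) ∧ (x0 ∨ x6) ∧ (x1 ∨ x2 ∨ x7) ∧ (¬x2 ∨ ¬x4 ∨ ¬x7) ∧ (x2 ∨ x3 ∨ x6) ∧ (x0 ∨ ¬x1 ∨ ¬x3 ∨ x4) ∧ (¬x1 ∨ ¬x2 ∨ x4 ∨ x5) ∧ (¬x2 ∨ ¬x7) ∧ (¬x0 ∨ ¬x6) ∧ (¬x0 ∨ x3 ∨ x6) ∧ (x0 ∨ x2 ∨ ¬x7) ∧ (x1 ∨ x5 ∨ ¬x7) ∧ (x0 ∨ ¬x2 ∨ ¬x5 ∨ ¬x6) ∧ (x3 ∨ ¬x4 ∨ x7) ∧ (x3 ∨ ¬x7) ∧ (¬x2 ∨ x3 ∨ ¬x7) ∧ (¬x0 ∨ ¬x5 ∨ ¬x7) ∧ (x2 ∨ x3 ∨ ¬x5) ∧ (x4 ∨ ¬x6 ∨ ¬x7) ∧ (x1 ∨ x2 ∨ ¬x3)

x0 = True, x1 = True, x2 = False, x3 = True, x4 = False, x5 = False, x6 = False, x7 = True

Set x0 = True.
  then (¬x0 ∨ x1) forces x1 = True.
  then (¬x0 ∨ ¬x6) forces x6 = False.
  then (¬x0 ∨ x3 ∨ x6) forces x3 = True.
  then (¬x1 ∨ ¬x4) forces x4 = False.
Set x2 = False.
Set x5 = False.
Set x7 = True.
All clauses satisfied.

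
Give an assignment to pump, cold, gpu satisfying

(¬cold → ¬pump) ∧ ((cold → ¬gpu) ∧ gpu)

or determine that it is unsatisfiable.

pump=F, cold=F, gpu=T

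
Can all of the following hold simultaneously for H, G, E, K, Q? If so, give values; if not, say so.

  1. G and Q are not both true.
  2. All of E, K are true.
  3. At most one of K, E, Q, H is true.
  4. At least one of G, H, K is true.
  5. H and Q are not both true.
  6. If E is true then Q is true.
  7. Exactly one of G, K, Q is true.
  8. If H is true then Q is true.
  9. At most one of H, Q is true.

Unsatisfiable — no assignment works.

Case E = True:
  (2) forces K = True.
  Constraint (3) is violated (K=T, E=T) — contradiction.
Case E = False:
  Constraint (2) is violated (E=F) — contradiction.
Both cases fail — unsatisfiable.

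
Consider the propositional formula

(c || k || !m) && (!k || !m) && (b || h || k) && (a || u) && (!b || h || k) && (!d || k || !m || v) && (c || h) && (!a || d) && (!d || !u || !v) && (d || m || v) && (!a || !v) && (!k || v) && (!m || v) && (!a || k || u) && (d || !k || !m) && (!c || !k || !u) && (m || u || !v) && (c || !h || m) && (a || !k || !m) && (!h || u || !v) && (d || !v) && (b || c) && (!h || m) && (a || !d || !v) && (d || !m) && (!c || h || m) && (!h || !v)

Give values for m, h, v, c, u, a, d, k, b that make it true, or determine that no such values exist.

Case m = True:
  (!k || !m) forces k = False.
  (c || k || !m) forces c = True.
  (!m || v) forces v = True.
  (!a || !v) forces a = False.
  (a || u) forces u = True.
  (!d || !u || !v) forces d = False.
  Clause (d || !v) is falsified — contradiction.
Case m = False:
  (!h || m) forces h = False.
  (c || h) forces c = True.
  Clause (!c || h || m) is falsified — contradiction.
Both cases fail, so the formula is unsatisfiable.

The formula is unsatisfiable.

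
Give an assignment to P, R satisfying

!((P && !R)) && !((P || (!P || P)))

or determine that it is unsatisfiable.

The conjunct !((P || (!P || P))) is unsatisfiable on its own:
  P=F: evaluates to False.
  P=T: evaluates to False.
So the whole conjunction is unsatisfiable.

The formula is unsatisfiable.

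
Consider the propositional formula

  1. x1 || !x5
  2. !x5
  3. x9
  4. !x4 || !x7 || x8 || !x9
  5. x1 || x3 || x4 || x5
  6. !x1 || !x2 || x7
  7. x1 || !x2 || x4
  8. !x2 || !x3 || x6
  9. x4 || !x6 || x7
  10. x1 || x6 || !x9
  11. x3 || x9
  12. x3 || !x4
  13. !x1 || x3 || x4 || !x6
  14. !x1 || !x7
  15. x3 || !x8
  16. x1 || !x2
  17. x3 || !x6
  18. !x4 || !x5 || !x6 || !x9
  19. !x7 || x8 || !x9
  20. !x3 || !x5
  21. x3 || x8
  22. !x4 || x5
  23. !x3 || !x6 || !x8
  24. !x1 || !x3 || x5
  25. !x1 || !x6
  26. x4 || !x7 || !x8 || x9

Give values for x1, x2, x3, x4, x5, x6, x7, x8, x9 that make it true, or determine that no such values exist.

Case x7 = True:
  (!x5) forces x5 = False.
  (x9) forces x9 = True.
  (!x1 || !x7) forces x1 = False.
  (x1 || x6 || !x9) forces x6 = True.
  (x1 || !x2) forces x2 = False.
  (x3 || !x6) forces x3 = True.
  (!x7 || x8 || !x9) forces x8 = True.
  Clause (!x3 || !x6 || !x8) is falsified — contradiction.
Case x7 = False:
  (!x5) forces x5 = False.
  (x9) forces x9 = True.
  (!x4 || x5) forces x4 = False.
  (x4 || !x6 || x7) forces x6 = False.
  (x1 || x6 || !x9) forces x1 = True.
  (!x1 || !x2 || x7) forces x2 = False.
  (!x1 || !x3 || x5) forces x3 = False.
  (x3 || !x8) forces x8 = False.
  Clause (x3 || x8) is falsified — contradiction.
Both cases fail, so the formula is unsatisfiable.

UNSATISFIABLE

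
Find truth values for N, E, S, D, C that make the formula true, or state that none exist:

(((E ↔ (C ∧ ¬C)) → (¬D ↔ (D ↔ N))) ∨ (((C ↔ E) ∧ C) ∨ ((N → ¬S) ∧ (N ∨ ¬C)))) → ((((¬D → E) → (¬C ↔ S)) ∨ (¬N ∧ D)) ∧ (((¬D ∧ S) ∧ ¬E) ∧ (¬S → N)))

N = False, E = False, S = True, D = False, C = True

  (((E ↔ (C ∧ ¬C)) → (¬D ↔ (D ↔ N))) ∨ (((C ↔ E) ∧ C) ∨ ((N → ¬S) ∧ (N ∨ ¬C)))) → ((((¬D → E) → (¬C ↔ S)) ∨ (¬N ∧ D)) ∧ (((¬D ∧ S) ∧ ¬E) ∧ (¬S → N))) = True
    ((E ↔ (C ∧ ¬C)) → (¬D ↔ (D ↔ N))) ∨ (((C ↔ E) ∧ C) ∨ ((N → ¬S) ∧ (N ∨ ¬C))) = True
      (E ↔ (C ∧ ¬C)) → (¬D ↔ (D ↔ N)) = True
        E ↔ (C ∧ ¬C) = True
          C ∧ ¬C = False
            ¬C = False
        ¬D ↔ (D ↔ N) = True
          ¬D = True
          D ↔ N = True
      ((C ↔ E) ∧ C) ∨ ((N → ¬S) ∧ (N ∨ ¬C)) = False
        (C ↔ E) ∧ C = False
          C ↔ E = False
        (N → ¬S) ∧ (N ∨ ¬C) = False
          N → ¬S = True
            ¬S = False
          N ∨ ¬C = False
            ¬C = False
    (((¬D → E) → (¬C ↔ S)) ∨ (¬N ∧ D)) ∧ (((¬D ∧ S) ∧ ¬E) ∧ (¬S → N)) = True
      ((¬D → E) → (¬C ↔ S)) ∨ (¬N ∧ D) = True
        (¬D → E) → (¬C ↔ S) = True
          ¬D → E = False
            ¬D = True
          ¬C ↔ S = False
            ¬C = False
        ¬N ∧ D = False
          ¬N = True
      ((¬D ∧ S) ∧ ¬E) ∧ (¬S → N) = True
        (¬D ∧ S) ∧ ¬E = True
          ¬D ∧ S = True
            ¬D = True
          ¬E = True
        ¬S → N = True
          ¬S = False
The formula evaluates to True.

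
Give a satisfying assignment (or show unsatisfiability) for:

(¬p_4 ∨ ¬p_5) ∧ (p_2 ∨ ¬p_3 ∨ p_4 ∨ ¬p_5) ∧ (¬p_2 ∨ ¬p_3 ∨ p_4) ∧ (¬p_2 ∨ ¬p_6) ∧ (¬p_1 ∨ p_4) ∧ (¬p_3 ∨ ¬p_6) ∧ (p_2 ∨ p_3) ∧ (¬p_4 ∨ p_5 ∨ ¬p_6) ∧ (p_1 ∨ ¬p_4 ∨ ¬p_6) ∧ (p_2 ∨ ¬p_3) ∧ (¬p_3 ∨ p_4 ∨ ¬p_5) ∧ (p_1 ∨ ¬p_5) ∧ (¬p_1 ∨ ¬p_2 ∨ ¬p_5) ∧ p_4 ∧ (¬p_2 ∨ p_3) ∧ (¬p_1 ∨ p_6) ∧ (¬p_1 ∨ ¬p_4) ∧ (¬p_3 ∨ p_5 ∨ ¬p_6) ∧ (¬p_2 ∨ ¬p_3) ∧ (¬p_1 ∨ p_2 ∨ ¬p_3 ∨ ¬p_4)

UNSATISFIABLE

Case p_3 = True:
  (¬p_3 ∨ ¬p_6) forces p_6 = False.
  (p_2 ∨ ¬p_3) forces p_2 = True.
  Clause (¬p_2 ∨ ¬p_3) is falsified — contradiction.
Case p_3 = False:
  (p_2 ∨ p_3) forces p_2 = True.
  Clause (¬p_2 ∨ p_3) is falsified — contradiction.
Both cases fail, so the formula is unsatisfiable.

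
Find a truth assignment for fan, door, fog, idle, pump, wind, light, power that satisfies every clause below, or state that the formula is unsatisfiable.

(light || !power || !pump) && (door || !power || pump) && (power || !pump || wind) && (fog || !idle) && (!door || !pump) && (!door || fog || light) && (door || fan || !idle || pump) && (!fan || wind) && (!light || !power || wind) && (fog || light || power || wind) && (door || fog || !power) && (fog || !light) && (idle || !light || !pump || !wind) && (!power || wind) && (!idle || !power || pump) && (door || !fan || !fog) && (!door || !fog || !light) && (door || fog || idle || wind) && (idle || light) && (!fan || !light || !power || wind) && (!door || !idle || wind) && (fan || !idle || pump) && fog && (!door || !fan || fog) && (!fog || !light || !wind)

fan=T; door=T; fog=T; idle=T; pump=F; wind=T; light=F; power=F

Unit clause (fog) forces fog = True.
Set fan = True.
  then (!fan || wind) forces wind = True.
  then (door || !fan || !fog) forces door = True.
  then (!door || !fog || !light) forces light = False.
  then (idle || light) forces idle = True.
  then (!door || !pump) forces pump = False.
  then (!idle || !power || pump) forces power = False.
All clauses satisfied.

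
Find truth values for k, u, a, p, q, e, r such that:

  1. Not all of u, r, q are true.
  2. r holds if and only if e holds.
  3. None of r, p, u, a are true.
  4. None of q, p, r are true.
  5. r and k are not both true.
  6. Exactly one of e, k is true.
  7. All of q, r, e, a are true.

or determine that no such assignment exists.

Unsatisfiable — no assignment works.

Case a = True:
  Constraint (3) is violated (a=T) — contradiction.
Case a = False:
  Constraint (7) is violated (a=F) — contradiction.
Both cases fail — unsatisfiable.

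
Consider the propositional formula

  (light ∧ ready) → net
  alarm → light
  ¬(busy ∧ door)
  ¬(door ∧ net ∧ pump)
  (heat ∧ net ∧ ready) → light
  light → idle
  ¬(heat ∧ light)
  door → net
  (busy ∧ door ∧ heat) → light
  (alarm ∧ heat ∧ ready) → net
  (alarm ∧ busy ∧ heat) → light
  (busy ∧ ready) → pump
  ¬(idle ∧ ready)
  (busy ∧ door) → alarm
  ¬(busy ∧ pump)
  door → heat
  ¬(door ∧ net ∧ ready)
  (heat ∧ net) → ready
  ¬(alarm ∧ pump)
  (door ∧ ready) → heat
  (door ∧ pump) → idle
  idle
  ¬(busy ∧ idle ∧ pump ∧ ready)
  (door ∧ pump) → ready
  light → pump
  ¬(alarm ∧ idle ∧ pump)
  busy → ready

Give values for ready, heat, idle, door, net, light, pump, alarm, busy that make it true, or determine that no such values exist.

Unit clause (idle) forces idle = True.
In (¬idle ∨ ¬ready) only ¬ready is left, so ready = False.
In (¬busy ∨ ready) only ¬busy is left, so busy = False.
Set heat = False.
  then (¬door ∨ heat) forces door = False.
Set net = True.
Set light = True.
  then (¬light ∨ pump) forces pump = True.
  then (¬alarm ∨ ¬idle ∨ ¬pump) forces alarm = False.
All clauses satisfied.

ready = False, heat = False, idle = True, door = False, net = True, light = True, pump = True, alarm = False, busy = False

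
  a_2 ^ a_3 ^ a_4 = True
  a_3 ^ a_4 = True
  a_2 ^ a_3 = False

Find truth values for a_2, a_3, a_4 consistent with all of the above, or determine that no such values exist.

a_2: False, a_3: False, a_4: True

a_2 ^ a_3 ^ a_4 = F ^ F ^ T = True ✓
a_3 ^ a_4 = F ^ T = True ✓
a_2 ^ a_3 = F ^ F = False ✓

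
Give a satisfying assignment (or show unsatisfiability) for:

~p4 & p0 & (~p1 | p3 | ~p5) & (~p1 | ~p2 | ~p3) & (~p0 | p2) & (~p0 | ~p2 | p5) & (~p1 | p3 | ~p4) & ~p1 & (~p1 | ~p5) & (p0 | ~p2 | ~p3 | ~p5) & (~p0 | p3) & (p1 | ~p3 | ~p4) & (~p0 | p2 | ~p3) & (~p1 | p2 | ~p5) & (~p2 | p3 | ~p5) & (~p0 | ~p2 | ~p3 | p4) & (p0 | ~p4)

Case p0 = True:
  (~p4) forces p4 = False.
  (~p0 | p2) forces p2 = True.
  (~p0 | ~p2 | p5) forces p5 = True.
  (~p1) forces p1 = False.
  (~p0 | p3) forces p3 = True.
  Clause (~p0 | ~p2 | ~p3 | p4) is falsified — contradiction.
Case p0 = False:
  Clause (p0) is falsified — contradiction.
Both cases fail, so the formula is unsatisfiable.

No satisfying assignment exists.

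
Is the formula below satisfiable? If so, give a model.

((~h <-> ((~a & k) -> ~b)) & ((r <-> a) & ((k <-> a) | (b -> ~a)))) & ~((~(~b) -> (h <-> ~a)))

b = True, r = False, k = False, h = False, a = False

  (~h <-> ((~a & k) -> ~b)) & ((r <-> a) & ((k <-> a) | (b -> ~a))) = True
    ~h <-> ((~a & k) -> ~b) = True
      ~h = True
      (~a & k) -> ~b = True
        ~a & k = False
          ~a = True
        ~b = False
    (r <-> a) & ((k <-> a) | (b -> ~a)) = True
      r <-> a = True
      (k <-> a) | (b -> ~a) = True
        k <-> a = True
        b -> ~a = True
          ~a = True
  ~((~(~b) -> (h <-> ~a))) = True
    ~(~b) -> (h <-> ~a) = False
      ~(~b) = True
        ~b = False
      h <-> ~a = False
        ~a = True
Both conjuncts True, so the formula holds.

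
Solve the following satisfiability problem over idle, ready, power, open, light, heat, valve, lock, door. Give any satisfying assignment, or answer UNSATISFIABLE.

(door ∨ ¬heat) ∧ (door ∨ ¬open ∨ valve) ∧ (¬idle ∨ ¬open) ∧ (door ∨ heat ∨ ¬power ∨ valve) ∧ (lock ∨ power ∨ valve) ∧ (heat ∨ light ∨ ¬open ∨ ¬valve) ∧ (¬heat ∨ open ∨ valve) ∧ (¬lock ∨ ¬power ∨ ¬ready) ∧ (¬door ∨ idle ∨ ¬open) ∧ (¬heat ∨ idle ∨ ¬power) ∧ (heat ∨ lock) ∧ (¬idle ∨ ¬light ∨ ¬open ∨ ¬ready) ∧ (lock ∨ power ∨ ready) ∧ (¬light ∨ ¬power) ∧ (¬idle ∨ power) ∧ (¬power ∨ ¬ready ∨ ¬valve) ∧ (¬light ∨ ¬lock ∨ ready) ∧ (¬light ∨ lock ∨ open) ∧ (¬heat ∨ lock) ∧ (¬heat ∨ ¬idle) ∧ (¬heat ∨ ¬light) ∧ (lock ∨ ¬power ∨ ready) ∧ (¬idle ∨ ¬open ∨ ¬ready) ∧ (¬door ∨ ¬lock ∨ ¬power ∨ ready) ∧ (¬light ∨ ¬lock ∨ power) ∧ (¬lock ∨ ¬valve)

idle: False, ready: True, power: False, open: False, light: False, heat: False, valve: False, lock: True, door: False

Set idle = False.
Set ready = True.
Try power = True:
  (¬lock ∨ ¬power ∨ ¬ready) forces lock = False.
  (¬heat ∨ idle ∨ ¬power) forces heat = False.
  clause (heat ∨ lock) is falsified — backtrack.
So power = False.
Set open = False.
Try light = True:
  (¬light ∨ lock ∨ open) forces lock = True.
  clause (¬light ∨ ¬lock ∨ power) is falsified — backtrack.
So light = False.
Set heat = False.
  then (heat ∨ lock) forces lock = True.
  then (¬lock ∨ ¬valve) forces valve = False.
Set door = False.
All clauses satisfied.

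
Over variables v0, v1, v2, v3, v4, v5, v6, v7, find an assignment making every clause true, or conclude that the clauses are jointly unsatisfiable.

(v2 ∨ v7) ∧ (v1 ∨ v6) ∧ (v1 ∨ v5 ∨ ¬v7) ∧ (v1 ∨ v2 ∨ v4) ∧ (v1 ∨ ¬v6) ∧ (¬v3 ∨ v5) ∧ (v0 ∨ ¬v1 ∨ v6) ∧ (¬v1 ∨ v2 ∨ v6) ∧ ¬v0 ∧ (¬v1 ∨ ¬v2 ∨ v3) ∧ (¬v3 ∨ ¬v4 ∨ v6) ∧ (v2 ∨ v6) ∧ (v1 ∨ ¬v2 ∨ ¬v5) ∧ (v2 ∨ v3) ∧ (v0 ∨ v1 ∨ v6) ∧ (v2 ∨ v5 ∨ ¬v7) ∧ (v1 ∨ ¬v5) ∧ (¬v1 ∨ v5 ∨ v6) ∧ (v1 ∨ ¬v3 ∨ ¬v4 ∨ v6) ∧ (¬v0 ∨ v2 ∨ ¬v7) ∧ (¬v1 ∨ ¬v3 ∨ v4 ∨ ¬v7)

v0 = False, v1 = True, v2 = True, v3 = True, v4 = False, v5 = True, v6 = True, v7 = False

Unit clause (¬v0) forces v0 = False.
Try v1 = False:
  (v1 ∨ v6) forces v6 = True.
  clause (v1 ∨ ¬v6) is falsified — backtrack.
So v1 = True.
  then (v0 ∨ ¬v1 ∨ v6) forces v6 = True.
Set v2 = True.
  then (¬v1 ∨ ¬v2 ∨ v3) forces v3 = True.
  then (¬v3 ∨ v5) forces v5 = True.
Set v4 = False.
  then (¬v1 ∨ ¬v3 ∨ v4 ∨ ¬v7) forces v7 = False.
All clauses satisfied.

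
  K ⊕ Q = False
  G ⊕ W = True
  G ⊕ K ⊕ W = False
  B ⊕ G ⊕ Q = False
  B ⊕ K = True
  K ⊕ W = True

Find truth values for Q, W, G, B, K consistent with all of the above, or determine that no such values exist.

Q=T; W=F; G=T; B=F; K=T

K ⊕ Q = T ⊕ T = False ✓
G ⊕ W = T ⊕ F = True ✓
G ⊕ K ⊕ W = T ⊕ T ⊕ F = False ✓
B ⊕ G ⊕ Q = F ⊕ T ⊕ T = False ✓
B ⊕ K = F ⊕ T = True ✓
K ⊕ W = T ⊕ F = True ✓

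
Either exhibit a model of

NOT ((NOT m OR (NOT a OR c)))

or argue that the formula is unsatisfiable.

c = False; m = True; a = True

  NOT ((NOT m OR (NOT a OR c))) = True
    NOT m OR (NOT a OR c) = False
      NOT m = False
      NOT a OR c = False
        NOT a = False
The formula evaluates to True.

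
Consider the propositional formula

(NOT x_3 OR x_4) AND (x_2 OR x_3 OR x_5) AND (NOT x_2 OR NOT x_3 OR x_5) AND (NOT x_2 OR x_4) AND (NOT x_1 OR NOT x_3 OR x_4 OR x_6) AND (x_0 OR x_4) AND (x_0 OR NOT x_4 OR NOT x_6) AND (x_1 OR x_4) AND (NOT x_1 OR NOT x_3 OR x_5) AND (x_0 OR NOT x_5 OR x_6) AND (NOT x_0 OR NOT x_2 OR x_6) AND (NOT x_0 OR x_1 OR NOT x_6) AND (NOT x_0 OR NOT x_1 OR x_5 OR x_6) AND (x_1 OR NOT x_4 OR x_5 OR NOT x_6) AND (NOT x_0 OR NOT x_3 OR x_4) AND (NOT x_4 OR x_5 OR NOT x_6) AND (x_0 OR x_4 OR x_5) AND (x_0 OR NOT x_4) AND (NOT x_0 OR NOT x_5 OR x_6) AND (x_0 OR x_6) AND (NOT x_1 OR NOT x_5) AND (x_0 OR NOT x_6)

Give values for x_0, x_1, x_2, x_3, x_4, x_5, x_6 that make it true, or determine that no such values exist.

x_0: True; x_1: False; x_2: False; x_3: True; x_4: True; x_5: False; x_6: False

Try x_0 = False:
  (x_0 OR x_4) forces x_4 = True.
  clause (x_0 OR NOT x_4) is falsified — backtrack.
So x_0 = True.
Set x_1 = False.
  then (x_1 OR x_4) forces x_4 = True.
  then (NOT x_0 OR x_1 OR NOT x_6) forces x_6 = False.
  then (NOT x_0 OR NOT x_5 OR x_6) forces x_5 = False.
  then (NOT x_0 OR NOT x_2 OR x_6) forces x_2 = False.
  then (x_2 OR x_3 OR x_5) forces x_3 = True.
All clauses satisfied.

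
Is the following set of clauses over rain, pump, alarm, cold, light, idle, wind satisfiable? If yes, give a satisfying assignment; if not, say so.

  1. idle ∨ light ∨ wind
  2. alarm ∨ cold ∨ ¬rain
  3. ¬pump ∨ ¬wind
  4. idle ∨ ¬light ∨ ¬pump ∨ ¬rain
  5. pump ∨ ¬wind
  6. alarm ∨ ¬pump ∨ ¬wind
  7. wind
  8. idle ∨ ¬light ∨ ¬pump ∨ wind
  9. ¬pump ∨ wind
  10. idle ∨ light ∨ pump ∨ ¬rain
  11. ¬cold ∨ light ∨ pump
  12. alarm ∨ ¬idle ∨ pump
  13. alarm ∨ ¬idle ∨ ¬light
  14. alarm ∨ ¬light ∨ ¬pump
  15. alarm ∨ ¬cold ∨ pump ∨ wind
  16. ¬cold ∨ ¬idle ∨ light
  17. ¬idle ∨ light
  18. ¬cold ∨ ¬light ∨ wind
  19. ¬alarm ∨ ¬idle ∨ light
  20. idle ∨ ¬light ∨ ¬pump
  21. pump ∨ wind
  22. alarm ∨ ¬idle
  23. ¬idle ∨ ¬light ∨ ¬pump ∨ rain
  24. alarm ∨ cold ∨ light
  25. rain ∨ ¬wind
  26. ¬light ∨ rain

Case wind = True:
  (¬pump ∨ ¬wind) forces pump = False.
  Clause (pump ∨ ¬wind) is falsified — contradiction.
Case wind = False:
  Clause (wind) is falsified — contradiction.
Both cases fail, so the formula is unsatisfiable.

No satisfying assignment exists.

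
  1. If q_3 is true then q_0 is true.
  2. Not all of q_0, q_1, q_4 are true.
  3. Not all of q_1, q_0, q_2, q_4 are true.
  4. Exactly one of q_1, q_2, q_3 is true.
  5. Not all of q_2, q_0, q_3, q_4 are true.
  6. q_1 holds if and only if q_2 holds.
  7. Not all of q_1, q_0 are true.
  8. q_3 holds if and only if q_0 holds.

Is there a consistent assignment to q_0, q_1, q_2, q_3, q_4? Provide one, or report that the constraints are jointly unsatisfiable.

q_0 = True, q_1 = False, q_2 = False, q_3 = True, q_4 = False

  (1) q_3=T ⇒ q_0: T ✓
  (2) {q_0, q_1, q_4}: 1/3 true — not all ✓
  (3) {q_1, q_0, q_2, q_4}: 1/4 true — not all ✓
  (4) {q_1, q_2, q_3}: 1 true — exactly one ✓
  (5) {q_2, q_0, q_3, q_4}: 2/4 true — not all ✓
  (6) q_1=F, q_2=F — same ✓
  (7) {q_1, q_0}: 1/2 true — not all ✓
  (8) q_3=T, q_0=T — same ✓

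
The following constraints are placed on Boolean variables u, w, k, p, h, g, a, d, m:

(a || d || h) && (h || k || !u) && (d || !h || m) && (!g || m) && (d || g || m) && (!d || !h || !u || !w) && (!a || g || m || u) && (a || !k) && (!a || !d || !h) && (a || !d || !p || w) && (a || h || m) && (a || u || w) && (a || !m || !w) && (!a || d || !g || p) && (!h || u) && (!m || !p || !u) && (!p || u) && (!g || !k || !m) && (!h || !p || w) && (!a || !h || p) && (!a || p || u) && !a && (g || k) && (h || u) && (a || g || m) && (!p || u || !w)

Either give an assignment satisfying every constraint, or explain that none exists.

u = True; w = False; k = False; p = False; h = True; g = True; a = False; d = True; m = True

Unit clause (!a) forces a = False.
In (a || !k) only !k is left, so k = False.
In (g || k) only g is left, so g = True.
In (!g || m) only m is left, so m = True.
In (a || !m || !w) only !w is left, so w = False.
In (a || u || w) only u is left, so u = True.
In (!m || !p || !u) only !p is left, so p = False.
In (h || k || !u) only h is left, so h = True.
Set d = True.
All clauses satisfied.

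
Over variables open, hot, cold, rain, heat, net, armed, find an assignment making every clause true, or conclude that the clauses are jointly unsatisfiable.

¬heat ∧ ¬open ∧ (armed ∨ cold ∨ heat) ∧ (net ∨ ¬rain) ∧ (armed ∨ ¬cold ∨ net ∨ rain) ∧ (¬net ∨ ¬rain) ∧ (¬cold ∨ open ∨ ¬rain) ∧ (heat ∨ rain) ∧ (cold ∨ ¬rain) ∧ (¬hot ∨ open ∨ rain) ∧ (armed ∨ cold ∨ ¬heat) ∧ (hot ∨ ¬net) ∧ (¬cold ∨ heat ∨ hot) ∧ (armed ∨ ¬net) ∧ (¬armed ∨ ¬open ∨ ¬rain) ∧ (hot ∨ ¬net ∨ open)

Case open = True:
  Clause (¬open) is falsified — contradiction.
Case open = False:
  (¬heat) forces heat = False.
  (heat ∨ rain) forces rain = True.
  (net ∨ ¬rain) forces net = True.
  Clause (¬net ∨ ¬rain) is falsified — contradiction.
Both cases fail, so the formula is unsatisfiable.

Unsatisfiable — no assignment works.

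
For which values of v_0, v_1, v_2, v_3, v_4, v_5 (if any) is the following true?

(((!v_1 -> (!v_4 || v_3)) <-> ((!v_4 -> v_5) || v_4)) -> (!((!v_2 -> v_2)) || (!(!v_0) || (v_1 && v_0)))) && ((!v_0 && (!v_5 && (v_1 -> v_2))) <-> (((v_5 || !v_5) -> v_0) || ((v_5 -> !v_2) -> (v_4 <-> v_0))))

v_0: False, v_1: True, v_2: False, v_3: False, v_4: True, v_5: True

  ((!v_1 -> (!v_4 || v_3)) <-> ((!v_4 -> v_5) || v_4)) -> (!((!v_2 -> v_2)) || (!(!v_0) || (v_1 && v_0))) = True
    (!v_1 -> (!v_4 || v_3)) <-> ((!v_4 -> v_5) || v_4) = True
      !v_1 -> (!v_4 || v_3) = True
        !v_1 = False
        !v_4 || v_3 = False
          !v_4 = False
      (!v_4 -> v_5) || v_4 = True
        !v_4 -> v_5 = True
          !v_4 = False
    !((!v_2 -> v_2)) || (!(!v_0) || (v_1 && v_0)) = True
      !((!v_2 -> v_2)) = True
        !v_2 -> v_2 = False
          !v_2 = True
      !(!v_0) || (v_1 && v_0) = False
        !(!v_0) = False
          !v_0 = True
        v_1 && v_0 = False
  (!v_0 && (!v_5 && (v_1 -> v_2))) <-> (((v_5 || !v_5) -> v_0) || ((v_5 -> !v_2) -> (v_4 <-> v_0))) = True
    !v_0 && (!v_5 && (v_1 -> v_2)) = False
      !v_0 = True
      !v_5 && (v_1 -> v_2) = False
        !v_5 = False
        v_1 -> v_2 = False
    ((v_5 || !v_5) -> v_0) || ((v_5 -> !v_2) -> (v_4 <-> v_0)) = False
      (v_5 || !v_5) -> v_0 = False
        v_5 || !v_5 = True
          !v_5 = False
      (v_5 -> !v_2) -> (v_4 <-> v_0) = False
        v_5 -> !v_2 = True
          !v_2 = True
        v_4 <-> v_0 = False
Both conjuncts True, so the formula holds.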